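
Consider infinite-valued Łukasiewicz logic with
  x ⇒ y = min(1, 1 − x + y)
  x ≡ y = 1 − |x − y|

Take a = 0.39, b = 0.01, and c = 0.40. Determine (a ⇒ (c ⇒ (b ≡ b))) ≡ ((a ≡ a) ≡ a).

b ≡ b = 1 − |0.01 − 0.01| = 1 − 0.00 = 1.00
c ⇒ (b ≡ b) = min(1, 1 − 0.40 + 1.00) = min(1, 1.60) = 1.00
a ⇒ (c ⇒ (b ≡ b)) = min(1, 1 − 0.39 + 1.00) = min(1, 1.61) = 1.00
a ≡ a = 1 − |0.39 − 0.39| = 1 − 0.00 = 1.00
(a ≡ a) ≡ a = 1 − |1.00 − 0.39| = 1 − 0.61 = 0.39
(a ⇒ (c ⇒ (b ≡ b))) ≡ ((a ≡ a) ≡ a) = 1 − |1.00 − 0.39| = 1 − 0.61 = 0.39

0.39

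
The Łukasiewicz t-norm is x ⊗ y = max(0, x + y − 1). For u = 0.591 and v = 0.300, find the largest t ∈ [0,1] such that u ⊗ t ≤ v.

0.709

The residuum of the Łukasiewicz t-norm gives the supremum: min(1, 1 − 0.591 + 0.300).
1 − 0.591 + 0.300 = 0.709, so t = min(1, 0.709) = 0.709.
Check: 0.591 ⊗ 0.709 = max(0, 0.300) = 0.300 ≤ 0.300.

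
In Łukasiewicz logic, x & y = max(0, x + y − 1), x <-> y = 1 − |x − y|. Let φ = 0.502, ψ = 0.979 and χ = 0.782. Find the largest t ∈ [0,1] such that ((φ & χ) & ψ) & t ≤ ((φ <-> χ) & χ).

φ & χ = max(0, 0.502 + 0.782 − 1) = max(0, 0.284) = 0.284
(φ & χ) & ψ = max(0, 0.284 + 0.979 − 1) = max(0, 0.263) = 0.263
So the left factor is (φ & χ) & ψ = 0.263.
φ <-> χ = 1 − |0.502 − 0.782| = 1 − 0.280 = 0.720
(φ <-> χ) & χ = max(0, 0.720 + 0.782 − 1) = max(0, 0.502) = 0.502
So the right-hand bound is (φ <-> χ) & χ = 0.502.
The residuum of the Łukasiewicz t-norm gives the supremum: min(1, 1 − 0.263 + 0.502).
1 − 0.263 + 0.502 = 1.239, so t = min(1, 1.239) = 1.000.
Check: 0.263 & 1.000 = max(0, 0.263) = 0.263 ≤ 0.502.

1.000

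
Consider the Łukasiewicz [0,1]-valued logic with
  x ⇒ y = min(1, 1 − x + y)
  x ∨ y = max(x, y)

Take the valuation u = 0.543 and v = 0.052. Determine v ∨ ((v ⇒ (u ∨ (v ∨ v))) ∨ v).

1.000

v ∨ v = max(0.052, 0.052) = 0.052
u ∨ (v ∨ v) = max(0.543, 0.052) = 0.543
v ⇒ (u ∨ (v ∨ v)) = min(1, 1 − 0.052 + 0.543) = min(1, 1.491) = 1.000
(v ⇒ (u ∨ (v ∨ v))) ∨ v = max(1.000, 0.052) = 1.000
v ∨ ((v ⇒ (u ∨ (v ∨ v))) ∨ v) = max(0.052, 1.000) = 1.000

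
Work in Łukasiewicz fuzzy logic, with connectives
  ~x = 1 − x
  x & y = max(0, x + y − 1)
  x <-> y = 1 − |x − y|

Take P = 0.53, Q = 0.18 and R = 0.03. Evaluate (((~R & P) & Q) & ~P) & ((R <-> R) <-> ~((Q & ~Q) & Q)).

~R = 1 − 0.03 = 0.97
~R & P = max(0, 0.97 + 0.53 − 1) = max(0, 0.50) = 0.50
(~R & P) & Q = max(0, 0.50 + 0.18 − 1) = max(0, -0.32) = 0.00
~P = 1 − 0.53 = 0.47
((~R & P) & Q) & ~P = max(0, 0.00 + 0.47 − 1) = max(0, -0.53) = 0.00
R <-> R = 1 − |0.03 − 0.03| = 1 − 0.00 = 1.00
~Q = 1 − 0.18 = 0.82
Q & ~Q = max(0, 0.18 + 0.82 − 1) = max(0, 0.00) = 0.00
(Q & ~Q) & Q = max(0, 0.00 + 0.18 − 1) = max(0, -0.82) = 0.00
~((Q & ~Q) & Q) = 1 − 0.00 = 1.00
(R <-> R) <-> ~((Q & ~Q) & Q) = 1 − |1.00 − 1.00| = 1 − 0.00 = 1.00
(((~R & P) & Q) & ~P) & ((R <-> R) <-> ~((Q & ~Q) & Q)) = max(0, 0.00 + 1.00 − 1) = max(0, 0.00) = 0.00

0.00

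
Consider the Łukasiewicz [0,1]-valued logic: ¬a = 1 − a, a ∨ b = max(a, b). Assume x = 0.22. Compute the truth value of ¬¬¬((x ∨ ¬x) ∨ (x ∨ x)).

¬x = 1 − 0.22 = 0.78
x ∨ ¬x = max(0.22, 0.78) = 0.78
x ∨ x = max(0.22, 0.22) = 0.22
(x ∨ ¬x) ∨ (x ∨ x) = max(0.78, 0.22) = 0.78
¬((x ∨ ¬x) ∨ (x ∨ x)) = 1 − 0.78 = 0.22
¬¬((x ∨ ¬x) ∨ (x ∨ x)) = 1 − 0.22 = 0.78
¬¬¬((x ∨ ¬x) ∨ (x ∨ x)) = 1 − 0.78 = 0.22

0.22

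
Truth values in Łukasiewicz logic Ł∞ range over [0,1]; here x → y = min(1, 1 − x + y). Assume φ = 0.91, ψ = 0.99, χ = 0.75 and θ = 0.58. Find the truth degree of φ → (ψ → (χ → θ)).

χ → θ = min(1, 1 − 0.75 + 0.58) = min(1, 0.83) = 0.83
ψ → (χ → θ) = min(1, 1 − 0.99 + 0.83) = min(1, 0.84) = 0.84
φ → (ψ → (χ → θ)) = min(1, 1 − 0.91 + 0.84) = min(1, 0.93) = 0.93

0.93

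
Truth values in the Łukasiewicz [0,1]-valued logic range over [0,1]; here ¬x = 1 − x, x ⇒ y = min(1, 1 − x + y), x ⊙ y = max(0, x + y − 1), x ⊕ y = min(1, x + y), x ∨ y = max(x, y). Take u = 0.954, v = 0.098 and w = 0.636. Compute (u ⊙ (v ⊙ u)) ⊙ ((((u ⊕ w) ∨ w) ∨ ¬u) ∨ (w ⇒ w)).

0.006

v ⊙ u = max(0, 0.098 + 0.954 − 1) = max(0, 0.052) = 0.052
u ⊙ (v ⊙ u) = max(0, 0.954 + 0.052 − 1) = max(0, 0.006) = 0.006
u ⊕ w = min(1, 0.954 + 0.636) = min(1, 1.590) = 1.000
(u ⊕ w) ∨ w = max(1.000, 0.636) = 1.000
¬u = 1 − 0.954 = 0.046
((u ⊕ w) ∨ w) ∨ ¬u = max(1.000, 0.046) = 1.000
w ⇒ w = min(1, 1 − 0.636 + 0.636) = min(1, 1.000) = 1.000
(((u ⊕ w) ∨ w) ∨ ¬u) ∨ (w ⇒ w) = max(1.000, 1.000) = 1.000
(u ⊙ (v ⊙ u)) ⊙ ((((u ⊕ w) ∨ w) ∨ ¬u) ∨ (w ⇒ w)) = max(0, 0.006 + 1.000 − 1) = max(0, 0.006) = 0.006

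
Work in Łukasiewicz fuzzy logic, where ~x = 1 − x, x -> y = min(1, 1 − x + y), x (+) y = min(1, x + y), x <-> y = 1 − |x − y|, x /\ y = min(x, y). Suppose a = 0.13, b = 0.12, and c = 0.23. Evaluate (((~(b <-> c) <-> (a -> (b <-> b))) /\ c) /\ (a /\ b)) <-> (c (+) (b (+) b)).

0.64

b <-> c = 1 − |0.12 − 0.23| = 1 − 0.11 = 0.89
~(b <-> c) = 1 − 0.89 = 0.11
b <-> b = 1 − |0.12 − 0.12| = 1 − 0.00 = 1.00
a -> (b <-> b) = min(1, 1 − 0.13 + 1.00) = min(1, 1.87) = 1.00
~(b <-> c) <-> (a -> (b <-> b)) = 1 − |0.11 − 1.00| = 1 − 0.89 = 0.11
(~(b <-> c) <-> (a -> (b <-> b))) /\ c = min(0.11, 0.23) = 0.11
a /\ b = min(0.13, 0.12) = 0.12
((~(b <-> c) <-> (a -> (b <-> b))) /\ c) /\ (a /\ b) = min(0.11, 0.12) = 0.11
b (+) b = min(1, 0.12 + 0.12) = min(1, 0.24) = 0.24
c (+) (b (+) b) = min(1, 0.23 + 0.24) = min(1, 0.47) = 0.47
(((~(b <-> c) <-> (a -> (b <-> b))) /\ c) /\ (a /\ b)) <-> (c (+) (b (+) b)) = 1 − |0.11 − 0.47| = 1 − 0.36 = 0.64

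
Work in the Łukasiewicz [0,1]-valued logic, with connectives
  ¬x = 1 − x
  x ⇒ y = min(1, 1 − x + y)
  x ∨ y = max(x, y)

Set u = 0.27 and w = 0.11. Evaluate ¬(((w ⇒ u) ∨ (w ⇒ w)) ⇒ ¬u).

w ⇒ u = min(1, 1 − 0.11 + 0.27) = min(1, 1.16) = 1.00
w ⇒ w = min(1, 1 − 0.11 + 0.11) = min(1, 1.00) = 1.00
(w ⇒ u) ∨ (w ⇒ w) = max(1.00, 1.00) = 1.00
¬u = 1 − 0.27 = 0.73
((w ⇒ u) ∨ (w ⇒ w)) ⇒ ¬u = min(1, 1 − 1.00 + 0.73) = min(1, 0.73) = 0.73
¬(((w ⇒ u) ∨ (w ⇒ w)) ⇒ ¬u) = 1 − 0.73 = 0.27

0.27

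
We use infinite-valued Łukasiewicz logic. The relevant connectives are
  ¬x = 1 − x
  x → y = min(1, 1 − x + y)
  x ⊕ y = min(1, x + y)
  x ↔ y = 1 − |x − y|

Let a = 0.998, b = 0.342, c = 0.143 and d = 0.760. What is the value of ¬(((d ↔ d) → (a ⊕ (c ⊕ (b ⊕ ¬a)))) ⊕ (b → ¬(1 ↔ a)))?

d ↔ d = 1 − |0.760 − 0.760| = 1 − 0.000 = 1.000
¬a = 1 − 0.998 = 0.002
b ⊕ ¬a = min(1, 0.342 + 0.002) = min(1, 0.344) = 0.344
c ⊕ (b ⊕ ¬a) = min(1, 0.143 + 0.344) = min(1, 0.487) = 0.487
a ⊕ (c ⊕ (b ⊕ ¬a)) = min(1, 0.998 + 0.487) = min(1, 1.485) = 1.000
(d ↔ d) → (a ⊕ (c ⊕ (b ⊕ ¬a))) = min(1, 1 − 1.000 + 1.000) = min(1, 1.000) = 1.000
1 ↔ a = 1 − |1.000 − 0.998| = 1 − 0.002 = 0.998
¬(1 ↔ a) = 1 − 0.998 = 0.002
b → ¬(1 ↔ a) = min(1, 1 − 0.342 + 0.002) = min(1, 0.660) = 0.660
((d ↔ d) → (a ⊕ (c ⊕ (b ⊕ ¬a)))) ⊕ (b → ¬(1 ↔ a)) = min(1, 1.000 + 0.660) = min(1, 1.660) = 1.000
¬(((d ↔ d) → (a ⊕ (c ⊕ (b ⊕ ¬a)))) ⊕ (b → ¬(1 ↔ a))) = 1 − 1.000 = 0.000

0.000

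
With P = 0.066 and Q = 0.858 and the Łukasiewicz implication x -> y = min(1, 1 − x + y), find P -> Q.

P -> Q = min(1, 1 − 0.066 + 0.858) = min(1, 1.792) = 1.000
For comparison, the Gödel implication (1 if x ≤ y else y) would give 1.000.

1.000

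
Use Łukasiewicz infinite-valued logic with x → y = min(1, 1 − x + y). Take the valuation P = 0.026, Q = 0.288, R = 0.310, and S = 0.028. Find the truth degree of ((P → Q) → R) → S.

0.718

P → Q = min(1, 1 − 0.026 + 0.288) = min(1, 1.262) = 1.000
(P → Q) → R = min(1, 1 − 1.000 + 0.310) = min(1, 0.310) = 0.310
((P → Q) → R) → S = min(1, 1 − 0.310 + 0.028) = min(1, 0.718) = 0.718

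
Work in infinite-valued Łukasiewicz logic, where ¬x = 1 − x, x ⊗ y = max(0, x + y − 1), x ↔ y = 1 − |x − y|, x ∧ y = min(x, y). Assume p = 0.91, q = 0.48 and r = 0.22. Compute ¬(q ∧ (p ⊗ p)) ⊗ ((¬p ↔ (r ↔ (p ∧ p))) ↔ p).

0.39

p ⊗ p = max(0, 0.91 + 0.91 − 1) = max(0, 0.82) = 0.82
q ∧ (p ⊗ p) = min(0.48, 0.82) = 0.48
¬(q ∧ (p ⊗ p)) = 1 − 0.48 = 0.52
¬p = 1 − 0.91 = 0.09
p ∧ p = min(0.91, 0.91) = 0.91
r ↔ (p ∧ p) = 1 − |0.22 − 0.91| = 1 − 0.69 = 0.31
¬p ↔ (r ↔ (p ∧ p)) = 1 − |0.09 − 0.31| = 1 − 0.22 = 0.78
(¬p ↔ (r ↔ (p ∧ p))) ↔ p = 1 − |0.78 − 0.91| = 1 − 0.13 = 0.87
¬(q ∧ (p ⊗ p)) ⊗ ((¬p ↔ (r ↔ (p ∧ p))) ↔ p) = max(0, 0.52 + 0.87 − 1) = max(0, 0.39) = 0.39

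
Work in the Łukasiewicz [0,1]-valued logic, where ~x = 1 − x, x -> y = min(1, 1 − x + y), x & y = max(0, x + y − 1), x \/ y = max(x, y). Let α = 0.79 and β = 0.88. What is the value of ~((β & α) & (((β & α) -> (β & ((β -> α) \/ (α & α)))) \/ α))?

β & α = max(0, 0.88 + 0.79 − 1) = max(0, 0.67) = 0.67
β -> α = min(1, 1 − 0.88 + 0.79) = min(1, 0.91) = 0.91
α & α = max(0, 0.79 + 0.79 − 1) = max(0, 0.58) = 0.58
(β -> α) \/ (α & α) = max(0.91, 0.58) = 0.91
β & ((β -> α) \/ (α & α)) = max(0, 0.88 + 0.91 − 1) = max(0, 0.79) = 0.79
(β & α) -> (β & ((β -> α) \/ (α & α))) = min(1, 1 − 0.67 + 0.79) = min(1, 1.12) = 1.00
((β & α) -> (β & ((β -> α) \/ (α & α)))) \/ α = max(1.00, 0.79) = 1.00
(β & α) & (((β & α) -> (β & ((β -> α) \/ (α & α)))) \/ α) = max(0, 0.67 + 1.00 − 1) = max(0, 0.67) = 0.67
~((β & α) & (((β & α) -> (β & ((β -> α) \/ (α & α)))) \/ α)) = 1 − 0.67 = 0.33

0.33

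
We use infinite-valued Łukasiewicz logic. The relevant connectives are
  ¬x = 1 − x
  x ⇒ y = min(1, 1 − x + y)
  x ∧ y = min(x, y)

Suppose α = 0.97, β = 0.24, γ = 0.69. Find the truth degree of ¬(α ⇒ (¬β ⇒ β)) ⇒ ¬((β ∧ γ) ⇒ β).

¬β = 1 − 0.24 = 0.76
¬β ⇒ β = min(1, 1 − 0.76 + 0.24) = min(1, 0.48) = 0.48
α ⇒ (¬β ⇒ β) = min(1, 1 − 0.97 + 0.48) = min(1, 0.51) = 0.51
¬(α ⇒ (¬β ⇒ β)) = 1 − 0.51 = 0.49
β ∧ γ = min(0.24, 0.69) = 0.24
(β ∧ γ) ⇒ β = min(1, 1 − 0.24 + 0.24) = min(1, 1.00) = 1.00
¬((β ∧ γ) ⇒ β) = 1 − 1.00 = 0.00
¬(α ⇒ (¬β ⇒ β)) ⇒ ¬((β ∧ γ) ⇒ β) = min(1, 1 − 0.49 + 0.00) = min(1, 0.51) = 0.51

0.51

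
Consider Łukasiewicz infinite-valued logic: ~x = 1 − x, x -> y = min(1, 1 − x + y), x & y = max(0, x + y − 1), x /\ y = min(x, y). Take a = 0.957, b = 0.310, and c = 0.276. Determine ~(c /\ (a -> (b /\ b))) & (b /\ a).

0.034

b /\ b = min(0.310, 0.310) = 0.310
a -> (b /\ b) = min(1, 1 − 0.957 + 0.310) = min(1, 0.353) = 0.353
c /\ (a -> (b /\ b)) = min(0.276, 0.353) = 0.276
~(c /\ (a -> (b /\ b))) = 1 − 0.276 = 0.724
b /\ a = min(0.310, 0.957) = 0.310
~(c /\ (a -> (b /\ b))) & (b /\ a) = max(0, 0.724 + 0.310 − 1) = max(0, 0.034) = 0.034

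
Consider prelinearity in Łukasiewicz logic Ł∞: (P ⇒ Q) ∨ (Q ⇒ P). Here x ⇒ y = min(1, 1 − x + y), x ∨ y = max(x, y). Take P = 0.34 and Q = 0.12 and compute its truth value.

P ⇒ Q = min(1, 1 − 0.34 + 0.12) = min(1, 0.78) = 0.78
Q ⇒ P = min(1, 1 − 0.12 + 0.34) = min(1, 1.22) = 1.00
(P ⇒ Q) ∨ (Q ⇒ P) = max(0.78, 1.00) = 1.00
(As expected: a Ł∞-tautology — holds in every MV-chain.)

1.00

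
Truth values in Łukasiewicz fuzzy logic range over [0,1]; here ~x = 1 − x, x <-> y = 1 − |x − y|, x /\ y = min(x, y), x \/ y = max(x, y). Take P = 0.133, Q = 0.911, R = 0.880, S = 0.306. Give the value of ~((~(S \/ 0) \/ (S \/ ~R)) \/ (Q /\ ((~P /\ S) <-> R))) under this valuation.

S \/ 0 = max(0.306, 0.000) = 0.306
~(S \/ 0) = 1 − 0.306 = 0.694
~R = 1 − 0.880 = 0.120
S \/ ~R = max(0.306, 0.120) = 0.306
~(S \/ 0) \/ (S \/ ~R) = max(0.694, 0.306) = 0.694
~P = 1 − 0.133 = 0.867
~P /\ S = min(0.867, 0.306) = 0.306
(~P /\ S) <-> R = 1 − |0.306 − 0.880| = 1 − 0.574 = 0.426
Q /\ ((~P /\ S) <-> R) = min(0.911, 0.426) = 0.426
(~(S \/ 0) \/ (S \/ ~R)) \/ (Q /\ ((~P /\ S) <-> R)) = max(0.694, 0.426) = 0.694
~((~(S \/ 0) \/ (S \/ ~R)) \/ (Q /\ ((~P /\ S) <-> R))) = 1 − 0.694 = 0.306

0.306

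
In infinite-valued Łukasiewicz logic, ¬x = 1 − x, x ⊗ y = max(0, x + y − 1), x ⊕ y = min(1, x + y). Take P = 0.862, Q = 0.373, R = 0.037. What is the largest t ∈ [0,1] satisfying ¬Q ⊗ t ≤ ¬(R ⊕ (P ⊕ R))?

¬Q = 1 − 0.373 = 0.627
So the left factor is ¬Q = 0.627.
P ⊕ R = min(1, 0.862 + 0.037) = min(1, 0.899) = 0.899
R ⊕ (P ⊕ R) = min(1, 0.037 + 0.899) = min(1, 0.936) = 0.936
¬(R ⊕ (P ⊕ R)) = 1 − 0.936 = 0.064
So the right-hand bound is ¬(R ⊕ (P ⊕ R)) = 0.064.
The residuum of the Łukasiewicz t-norm gives the supremum: min(1, 1 − 0.627 + 0.064).
1 − 0.627 + 0.064 = 0.437, so t = min(1, 0.437) = 0.437.
Check: 0.627 ⊗ 0.437 = max(0, 0.064) = 0.064 ≤ 0.064.

0.437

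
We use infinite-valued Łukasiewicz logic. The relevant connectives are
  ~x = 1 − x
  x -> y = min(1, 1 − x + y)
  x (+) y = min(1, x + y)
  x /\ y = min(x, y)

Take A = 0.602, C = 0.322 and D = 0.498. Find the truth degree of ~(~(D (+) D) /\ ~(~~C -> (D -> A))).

1.000

D (+) D = min(1, 0.498 + 0.498) = min(1, 0.996) = 0.996
~(D (+) D) = 1 − 0.996 = 0.004
~C = 1 − 0.322 = 0.678
~~C = 1 − 0.678 = 0.322
D -> A = min(1, 1 − 0.498 + 0.602) = min(1, 1.104) = 1.000
~~C -> (D -> A) = min(1, 1 − 0.322 + 1.000) = min(1, 1.678) = 1.000
~(~~C -> (D -> A)) = 1 − 1.000 = 0.000
~(D (+) D) /\ ~(~~C -> (D -> A)) = min(0.004, 0.000) = 0.000
~(~(D (+) D) /\ ~(~~C -> (D -> A))) = 1 − 0.000 = 1.000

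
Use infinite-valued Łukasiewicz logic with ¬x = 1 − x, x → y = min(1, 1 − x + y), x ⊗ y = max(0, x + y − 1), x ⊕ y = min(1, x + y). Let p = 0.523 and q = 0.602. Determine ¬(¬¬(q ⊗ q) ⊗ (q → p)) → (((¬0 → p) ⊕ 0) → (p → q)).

1.000

q ⊗ q = max(0, 0.602 + 0.602 − 1) = max(0, 0.204) = 0.204
¬(q ⊗ q) = 1 − 0.204 = 0.796
¬¬(q ⊗ q) = 1 − 0.796 = 0.204
q → p = min(1, 1 − 0.602 + 0.523) = min(1, 0.921) = 0.921
¬¬(q ⊗ q) ⊗ (q → p) = max(0, 0.204 + 0.921 − 1) = max(0, 0.125) = 0.125
¬(¬¬(q ⊗ q) ⊗ (q → p)) = 1 − 0.125 = 0.875
¬0 = 1 − 0.000 = 1.000
¬0 → p = min(1, 1 − 1.000 + 0.523) = min(1, 0.523) = 0.523
(¬0 → p) ⊕ 0 = min(1, 0.523 + 0.000) = min(1, 0.523) = 0.523
p → q = min(1, 1 − 0.523 + 0.602) = min(1, 1.079) = 1.000
((¬0 → p) ⊕ 0) → (p → q) = min(1, 1 − 0.523 + 1.000) = min(1, 1.477) = 1.000
¬(¬¬(q ⊗ q) ⊗ (q → p)) → (((¬0 → p) ⊕ 0) → (p → q)) = min(1, 1 − 0.875 + 1.000) = min(1, 1.125) = 1.000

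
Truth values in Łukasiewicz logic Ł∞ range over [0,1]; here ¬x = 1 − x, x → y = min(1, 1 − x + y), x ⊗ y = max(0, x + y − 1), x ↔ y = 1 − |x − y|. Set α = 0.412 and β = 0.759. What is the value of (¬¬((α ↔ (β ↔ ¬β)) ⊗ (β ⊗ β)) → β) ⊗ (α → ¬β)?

¬β = 1 − 0.759 = 0.241
β ↔ ¬β = 1 − |0.759 − 0.241| = 1 − 0.518 = 0.482
α ↔ (β ↔ ¬β) = 1 − |0.412 − 0.482| = 1 − 0.070 = 0.930
β ⊗ β = max(0, 0.759 + 0.759 − 1) = max(0, 0.518) = 0.518
(α ↔ (β ↔ ¬β)) ⊗ (β ⊗ β) = max(0, 0.930 + 0.518 − 1) = max(0, 0.448) = 0.448
¬((α ↔ (β ↔ ¬β)) ⊗ (β ⊗ β)) = 1 − 0.448 = 0.552
¬¬((α ↔ (β ↔ ¬β)) ⊗ (β ⊗ β)) = 1 − 0.552 = 0.448
¬¬((α ↔ (β ↔ ¬β)) ⊗ (β ⊗ β)) → β = min(1, 1 − 0.448 + 0.759) = min(1, 1.311) = 1.000
α → ¬β = min(1, 1 − 0.412 + 0.241) = min(1, 0.829) = 0.829
(¬¬((α ↔ (β ↔ ¬β)) ⊗ (β ⊗ β)) → β) ⊗ (α → ¬β) = max(0, 1.000 + 0.829 − 1) = max(0, 0.829) = 0.829

0.829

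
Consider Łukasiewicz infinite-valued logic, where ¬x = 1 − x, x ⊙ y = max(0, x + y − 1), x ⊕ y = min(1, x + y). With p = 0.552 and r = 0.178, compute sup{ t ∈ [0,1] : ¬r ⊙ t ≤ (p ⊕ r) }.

¬r = 1 − 0.178 = 0.822
So the left factor is ¬r = 0.822.
p ⊕ r = min(1, 0.552 + 0.178) = min(1, 0.730) = 0.730
So the right-hand bound is p ⊕ r = 0.730.
The residuum of the Łukasiewicz t-norm gives the supremum: min(1, 1 − 0.822 + 0.730).
1 − 0.822 + 0.730 = 0.908, so t = min(1, 0.908) = 0.908.
Check: 0.822 ⊙ 0.908 = max(0, 0.730) = 0.730 ≤ 0.730.

0.908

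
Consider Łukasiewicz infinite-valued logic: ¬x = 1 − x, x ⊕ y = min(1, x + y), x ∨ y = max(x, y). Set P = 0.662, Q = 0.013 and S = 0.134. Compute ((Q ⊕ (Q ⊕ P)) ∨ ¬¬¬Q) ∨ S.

Q ⊕ P = min(1, 0.013 + 0.662) = min(1, 0.675) = 0.675
Q ⊕ (Q ⊕ P) = min(1, 0.013 + 0.675) = min(1, 0.688) = 0.688
¬Q = 1 − 0.013 = 0.987
¬¬Q = 1 − 0.987 = 0.013
¬¬¬Q = 1 − 0.013 = 0.987
(Q ⊕ (Q ⊕ P)) ∨ ¬¬¬Q = max(0.688, 0.987) = 0.987
((Q ⊕ (Q ⊕ P)) ∨ ¬¬¬Q) ∨ S = max(0.987, 0.134) = 0.987

0.987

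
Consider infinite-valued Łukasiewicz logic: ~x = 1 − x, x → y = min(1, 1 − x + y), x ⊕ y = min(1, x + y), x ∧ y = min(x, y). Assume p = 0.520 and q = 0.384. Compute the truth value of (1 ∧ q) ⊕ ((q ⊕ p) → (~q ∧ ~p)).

0.960

1 ∧ q = min(1.000, 0.384) = 0.384
q ⊕ p = min(1, 0.384 + 0.520) = min(1, 0.904) = 0.904
~q = 1 − 0.384 = 0.616
~p = 1 − 0.520 = 0.480
~q ∧ ~p = min(0.616, 0.480) = 0.480
(q ⊕ p) → (~q ∧ ~p) = min(1, 1 − 0.904 + 0.480) = min(1, 0.576) = 0.576
(1 ∧ q) ⊕ ((q ⊕ p) → (~q ∧ ~p)) = min(1, 0.384 + 0.576) = min(1, 0.960) = 0.960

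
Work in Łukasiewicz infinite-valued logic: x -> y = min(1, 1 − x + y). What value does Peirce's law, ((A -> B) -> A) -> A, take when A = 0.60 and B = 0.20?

A -> B = min(1, 1 − 0.60 + 0.20) = min(1, 0.60) = 0.60
(A -> B) -> A = min(1, 1 − 0.60 + 0.60) = min(1, 1.00) = 1.00
((A -> B) -> A) -> A = min(1, 1 − 1.00 + 0.60) = min(1, 0.60) = 0.60
(The value 0.60 < 1 shows this instance is not satisfied; not a Ł∞-tautology in general.)

0.60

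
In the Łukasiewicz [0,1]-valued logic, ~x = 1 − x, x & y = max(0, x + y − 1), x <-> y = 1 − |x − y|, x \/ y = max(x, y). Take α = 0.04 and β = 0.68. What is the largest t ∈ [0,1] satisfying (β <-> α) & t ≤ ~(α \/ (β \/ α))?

0.96

β <-> α = 1 − |0.68 − 0.04| = 1 − 0.64 = 0.36
So the left factor is β <-> α = 0.36.
β \/ α = max(0.68, 0.04) = 0.68
α \/ (β \/ α) = max(0.04, 0.68) = 0.68
~(α \/ (β \/ α)) = 1 − 0.68 = 0.32
So the right-hand bound is ~(α \/ (β \/ α)) = 0.32.
The residuum of the Łukasiewicz t-norm gives the supremum: min(1, 1 − 0.36 + 0.32).
1 − 0.36 + 0.32 = 0.96, so t = min(1, 0.96) = 0.96.
Check: 0.36 & 0.96 = max(0, 0.32) = 0.32 ≤ 0.32.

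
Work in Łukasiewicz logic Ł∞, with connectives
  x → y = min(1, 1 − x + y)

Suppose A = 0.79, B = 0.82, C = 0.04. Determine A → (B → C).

B → C = min(1, 1 − 0.82 + 0.04) = min(1, 0.22) = 0.22
A → (B → C) = min(1, 1 − 0.79 + 0.22) = min(1, 0.43) = 0.43

0.43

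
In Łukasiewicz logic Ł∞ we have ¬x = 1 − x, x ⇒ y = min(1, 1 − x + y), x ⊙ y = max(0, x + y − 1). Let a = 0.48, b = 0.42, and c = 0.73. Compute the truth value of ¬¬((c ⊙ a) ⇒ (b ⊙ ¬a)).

0.79

c ⊙ a = max(0, 0.73 + 0.48 − 1) = max(0, 0.21) = 0.21
¬a = 1 − 0.48 = 0.52
b ⊙ ¬a = max(0, 0.42 + 0.52 − 1) = max(0, -0.06) = 0.00
(c ⊙ a) ⇒ (b ⊙ ¬a) = min(1, 1 − 0.21 + 0.00) = min(1, 0.79) = 0.79
¬((c ⊙ a) ⇒ (b ⊙ ¬a)) = 1 − 0.79 = 0.21
¬¬((c ⊙ a) ⇒ (b ⊙ ¬a)) = 1 − 0.21 = 0.79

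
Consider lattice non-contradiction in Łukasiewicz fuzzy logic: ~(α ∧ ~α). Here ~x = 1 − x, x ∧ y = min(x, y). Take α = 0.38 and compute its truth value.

0.62

~α = 1 − 0.38 = 0.62
α ∧ ~α = min(0.38, 0.62) = 0.38
~(α ∧ ~α) = 1 − 0.38 = 0.62
(The value 0.62 < 1 shows this instance is not satisfied; not a Ł∞-tautology — its value is 1 − min(a, 1−a).)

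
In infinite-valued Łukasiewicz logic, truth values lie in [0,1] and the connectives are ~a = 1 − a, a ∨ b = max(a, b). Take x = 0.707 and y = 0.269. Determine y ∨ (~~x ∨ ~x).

0.707

~x = 1 − 0.707 = 0.293
~~x = 1 − 0.293 = 0.707
~~x ∨ ~x = max(0.707, 0.293) = 0.707
y ∨ (~~x ∨ ~x) = max(0.269, 0.707) = 0.707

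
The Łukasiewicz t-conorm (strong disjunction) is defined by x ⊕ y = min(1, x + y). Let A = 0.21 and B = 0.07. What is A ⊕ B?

0.28

A ⊕ B = min(1, 0.21 + 0.07) = min(1, 0.28) = 0.28
For comparison, the Gödel t-conorm max(x, y) would give 0.21.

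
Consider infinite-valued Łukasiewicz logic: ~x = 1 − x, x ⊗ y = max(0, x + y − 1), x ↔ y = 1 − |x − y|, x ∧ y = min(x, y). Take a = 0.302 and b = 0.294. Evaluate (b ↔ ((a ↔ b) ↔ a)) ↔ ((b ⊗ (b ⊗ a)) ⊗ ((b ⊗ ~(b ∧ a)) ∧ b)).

a ↔ b = 1 − |0.302 − 0.294| = 1 − 0.008 = 0.992
(a ↔ b) ↔ a = 1 − |0.992 − 0.302| = 1 − 0.690 = 0.310
b ↔ ((a ↔ b) ↔ a) = 1 − |0.294 − 0.310| = 1 − 0.016 = 0.984
b ⊗ a = max(0, 0.294 + 0.302 − 1) = max(0, -0.404) = 0.000
b ⊗ (b ⊗ a) = max(0, 0.294 + 0.000 − 1) = max(0, -0.706) = 0.000
b ∧ a = min(0.294, 0.302) = 0.294
~(b ∧ a) = 1 − 0.294 = 0.706
b ⊗ ~(b ∧ a) = max(0, 0.294 + 0.706 − 1) = max(0, 0.000) = 0.000
(b ⊗ ~(b ∧ a)) ∧ b = min(0.000, 0.294) = 0.000
(b ⊗ (b ⊗ a)) ⊗ ((b ⊗ ~(b ∧ a)) ∧ b) = max(0, 0.000 + 0.000 − 1) = max(0, -1.000) = 0.000
(b ↔ ((a ↔ b) ↔ a)) ↔ ((b ⊗ (b ⊗ a)) ⊗ ((b ⊗ ~(b ∧ a)) ∧ b)) = 1 − |0.984 − 0.000| = 1 − 0.984 = 0.016

0.016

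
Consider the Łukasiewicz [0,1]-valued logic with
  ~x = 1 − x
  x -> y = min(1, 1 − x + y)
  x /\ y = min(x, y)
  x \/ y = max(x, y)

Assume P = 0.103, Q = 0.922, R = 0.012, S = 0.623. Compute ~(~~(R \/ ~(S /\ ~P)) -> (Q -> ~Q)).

~P = 1 − 0.103 = 0.897
S /\ ~P = min(0.623, 0.897) = 0.623
~(S /\ ~P) = 1 − 0.623 = 0.377
R \/ ~(S /\ ~P) = max(0.012, 0.377) = 0.377
~(R \/ ~(S /\ ~P)) = 1 − 0.377 = 0.623
~~(R \/ ~(S /\ ~P)) = 1 − 0.623 = 0.377
~Q = 1 − 0.922 = 0.078
Q -> ~Q = min(1, 1 − 0.922 + 0.078) = min(1, 0.156) = 0.156
~~(R \/ ~(S /\ ~P)) -> (Q -> ~Q) = min(1, 1 − 0.377 + 0.156) = min(1, 0.779) = 0.779
~(~~(R \/ ~(S /\ ~P)) -> (Q -> ~Q)) = 1 − 0.779 = 0.221

0.221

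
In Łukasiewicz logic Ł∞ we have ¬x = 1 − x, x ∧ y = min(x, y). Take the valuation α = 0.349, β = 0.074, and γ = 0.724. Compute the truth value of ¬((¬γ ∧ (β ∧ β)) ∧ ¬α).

¬γ = 1 − 0.724 = 0.276
β ∧ β = min(0.074, 0.074) = 0.074
¬γ ∧ (β ∧ β) = min(0.276, 0.074) = 0.074
¬α = 1 − 0.349 = 0.651
(¬γ ∧ (β ∧ β)) ∧ ¬α = min(0.074, 0.651) = 0.074
¬((¬γ ∧ (β ∧ β)) ∧ ¬α) = 1 − 0.074 = 0.926

0.926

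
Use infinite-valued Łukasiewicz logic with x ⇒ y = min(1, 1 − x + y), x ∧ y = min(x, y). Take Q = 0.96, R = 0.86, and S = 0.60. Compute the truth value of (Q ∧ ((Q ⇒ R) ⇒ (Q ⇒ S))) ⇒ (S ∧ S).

0.86

Q ⇒ R = min(1, 1 − 0.96 + 0.86) = min(1, 0.90) = 0.90
Q ⇒ S = min(1, 1 − 0.96 + 0.60) = min(1, 0.64) = 0.64
(Q ⇒ R) ⇒ (Q ⇒ S) = min(1, 1 − 0.90 + 0.64) = min(1, 0.74) = 0.74
Q ∧ ((Q ⇒ R) ⇒ (Q ⇒ S)) = min(0.96, 0.74) = 0.74
S ∧ S = min(0.60, 0.60) = 0.60
(Q ∧ ((Q ⇒ R) ⇒ (Q ⇒ S))) ⇒ (S ∧ S) = min(1, 1 − 0.74 + 0.60) = min(1, 0.86) = 0.86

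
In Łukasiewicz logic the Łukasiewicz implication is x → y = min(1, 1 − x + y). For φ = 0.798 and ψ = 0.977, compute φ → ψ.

1.000

φ → ψ = min(1, 1 − 0.798 + 0.977) = min(1, 1.179) = 1.000
For comparison, the Gödel implication (1 if x ≤ y else y) would give 1.000.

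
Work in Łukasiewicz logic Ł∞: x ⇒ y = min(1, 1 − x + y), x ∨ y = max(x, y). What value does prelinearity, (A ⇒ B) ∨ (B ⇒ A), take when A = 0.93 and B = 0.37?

1.00

A ⇒ B = min(1, 1 − 0.93 + 0.37) = min(1, 0.44) = 0.44
B ⇒ A = min(1, 1 − 0.37 + 0.93) = min(1, 1.56) = 1.00
(A ⇒ B) ∨ (B ⇒ A) = max(0.44, 1.00) = 1.00
(As expected: a Ł∞-tautology — holds in every MV-chain.)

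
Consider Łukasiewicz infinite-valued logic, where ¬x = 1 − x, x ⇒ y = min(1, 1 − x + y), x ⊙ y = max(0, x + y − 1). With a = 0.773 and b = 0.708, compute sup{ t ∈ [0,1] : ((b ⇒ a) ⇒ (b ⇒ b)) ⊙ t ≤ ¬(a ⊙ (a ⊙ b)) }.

0.746

b ⇒ a = min(1, 1 − 0.708 + 0.773) = min(1, 1.065) = 1.000
b ⇒ b = min(1, 1 − 0.708 + 0.708) = min(1, 1.000) = 1.000
(b ⇒ a) ⇒ (b ⇒ b) = min(1, 1 − 1.000 + 1.000) = min(1, 1.000) = 1.000
So the left factor is (b ⇒ a) ⇒ (b ⇒ b) = 1.000.
a ⊙ b = max(0, 0.773 + 0.708 − 1) = max(0, 0.481) = 0.481
a ⊙ (a ⊙ b) = max(0, 0.773 + 0.481 − 1) = max(0, 0.254) = 0.254
¬(a ⊙ (a ⊙ b)) = 1 − 0.254 = 0.746
So the right-hand bound is ¬(a ⊙ (a ⊙ b)) = 0.746.
The residuum of the Łukasiewicz t-norm gives the supremum: min(1, 1 − 1.000 + 0.746).
1 − 1.000 + 0.746 = 0.746, so t = min(1, 0.746) = 0.746.
Check: 1.000 ⊙ 0.746 = max(0, 0.746) = 0.746 ≤ 0.746.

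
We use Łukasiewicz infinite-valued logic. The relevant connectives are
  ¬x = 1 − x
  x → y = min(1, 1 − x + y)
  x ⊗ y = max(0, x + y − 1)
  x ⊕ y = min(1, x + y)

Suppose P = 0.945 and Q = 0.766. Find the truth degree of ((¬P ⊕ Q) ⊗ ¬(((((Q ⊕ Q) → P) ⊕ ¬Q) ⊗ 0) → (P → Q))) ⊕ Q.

0.766

¬P = 1 − 0.945 = 0.055
¬P ⊕ Q = min(1, 0.055 + 0.766) = min(1, 0.821) = 0.821
Q ⊕ Q = min(1, 0.766 + 0.766) = min(1, 1.532) = 1.000
(Q ⊕ Q) → P = min(1, 1 − 1.000 + 0.945) = min(1, 0.945) = 0.945
¬Q = 1 − 0.766 = 0.234
((Q ⊕ Q) → P) ⊕ ¬Q = min(1, 0.945 + 0.234) = min(1, 1.179) = 1.000
(((Q ⊕ Q) → P) ⊕ ¬Q) ⊗ 0 = max(0, 1.000 + 0.000 − 1) = max(0, 0.000) = 0.000
P → Q = min(1, 1 − 0.945 + 0.766) = min(1, 0.821) = 0.821
((((Q ⊕ Q) → P) ⊕ ¬Q) ⊗ 0) → (P → Q) = min(1, 1 − 0.000 + 0.821) = min(1, 1.821) = 1.000
¬(((((Q ⊕ Q) → P) ⊕ ¬Q) ⊗ 0) → (P → Q)) = 1 − 1.000 = 0.000
(¬P ⊕ Q) ⊗ ¬(((((Q ⊕ Q) → P) ⊕ ¬Q) ⊗ 0) → (P → Q)) = max(0, 0.821 + 0.000 − 1) = max(0, -0.179) = 0.000
((¬P ⊕ Q) ⊗ ¬(((((Q ⊕ Q) → P) ⊕ ¬Q) ⊗ 0) → (P → Q))) ⊕ Q = min(1, 0.000 + 0.766) = min(1, 0.766) = 0.766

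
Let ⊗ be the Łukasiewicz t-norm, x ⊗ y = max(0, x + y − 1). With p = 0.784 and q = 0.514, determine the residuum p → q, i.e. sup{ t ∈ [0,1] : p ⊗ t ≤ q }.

0.730

The residuum of the Łukasiewicz t-norm gives the supremum: min(1, 1 − 0.784 + 0.514).
1 − 0.784 + 0.514 = 0.730, so t = min(1, 0.730) = 0.730.
Check: 0.784 ⊗ 0.730 = max(0, 0.514) = 0.514 ≤ 0.514.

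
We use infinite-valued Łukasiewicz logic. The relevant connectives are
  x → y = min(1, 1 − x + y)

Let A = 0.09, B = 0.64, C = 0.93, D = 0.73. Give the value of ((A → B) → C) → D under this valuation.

0.80

A → B = min(1, 1 − 0.09 + 0.64) = min(1, 1.55) = 1.00
(A → B) → C = min(1, 1 − 1.00 + 0.93) = min(1, 0.93) = 0.93
((A → B) → C) → D = min(1, 1 − 0.93 + 0.73) = min(1, 0.80) = 0.80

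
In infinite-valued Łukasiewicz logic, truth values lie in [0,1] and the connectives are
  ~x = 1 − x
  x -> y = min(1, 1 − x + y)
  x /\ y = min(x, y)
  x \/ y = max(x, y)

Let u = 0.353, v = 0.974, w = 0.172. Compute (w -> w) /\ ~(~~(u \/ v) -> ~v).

w -> w = min(1, 1 − 0.172 + 0.172) = min(1, 1.000) = 1.000
u \/ v = max(0.353, 0.974) = 0.974
~(u \/ v) = 1 − 0.974 = 0.026
~~(u \/ v) = 1 − 0.026 = 0.974
~v = 1 − 0.974 = 0.026
~~(u \/ v) -> ~v = min(1, 1 − 0.974 + 0.026) = min(1, 0.052) = 0.052
~(~~(u \/ v) -> ~v) = 1 − 0.052 = 0.948
(w -> w) /\ ~(~~(u \/ v) -> ~v) = min(1.000, 0.948) = 0.948

0.948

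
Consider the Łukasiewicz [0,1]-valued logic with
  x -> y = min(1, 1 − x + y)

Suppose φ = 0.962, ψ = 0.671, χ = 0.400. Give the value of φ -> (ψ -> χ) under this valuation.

0.767

ψ -> χ = min(1, 1 − 0.671 + 0.400) = min(1, 0.729) = 0.729
φ -> (ψ -> χ) = min(1, 1 − 0.962 + 0.729) = min(1, 0.767) = 0.767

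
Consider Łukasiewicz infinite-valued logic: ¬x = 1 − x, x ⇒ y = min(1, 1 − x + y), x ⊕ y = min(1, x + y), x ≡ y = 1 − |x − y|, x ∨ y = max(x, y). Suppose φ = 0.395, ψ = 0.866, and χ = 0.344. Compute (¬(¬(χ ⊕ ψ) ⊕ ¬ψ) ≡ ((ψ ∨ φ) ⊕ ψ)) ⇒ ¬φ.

0.739

χ ⊕ ψ = min(1, 0.344 + 0.866) = min(1, 1.210) = 1.000
¬(χ ⊕ ψ) = 1 − 1.000 = 0.000
¬ψ = 1 − 0.866 = 0.134
¬(χ ⊕ ψ) ⊕ ¬ψ = min(1, 0.000 + 0.134) = min(1, 0.134) = 0.134
¬(¬(χ ⊕ ψ) ⊕ ¬ψ) = 1 − 0.134 = 0.866
ψ ∨ φ = max(0.866, 0.395) = 0.866
(ψ ∨ φ) ⊕ ψ = min(1, 0.866 + 0.866) = min(1, 1.732) = 1.000
¬(¬(χ ⊕ ψ) ⊕ ¬ψ) ≡ ((ψ ∨ φ) ⊕ ψ) = 1 − |0.866 − 1.000| = 1 − 0.134 = 0.866
¬φ = 1 − 0.395 = 0.605
(¬(¬(χ ⊕ ψ) ⊕ ¬ψ) ≡ ((ψ ∨ φ) ⊕ ψ)) ⇒ ¬φ = min(1, 1 − 0.866 + 0.605) = min(1, 0.739) = 0.739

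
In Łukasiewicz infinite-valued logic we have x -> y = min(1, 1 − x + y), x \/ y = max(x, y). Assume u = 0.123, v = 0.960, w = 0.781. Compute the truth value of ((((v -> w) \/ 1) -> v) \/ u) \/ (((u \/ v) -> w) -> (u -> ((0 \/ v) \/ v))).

1.000

v -> w = min(1, 1 − 0.960 + 0.781) = min(1, 0.821) = 0.821
(v -> w) \/ 1 = max(0.821, 1.000) = 1.000
((v -> w) \/ 1) -> v = min(1, 1 − 1.000 + 0.960) = min(1, 0.960) = 0.960
(((v -> w) \/ 1) -> v) \/ u = max(0.960, 0.123) = 0.960
u \/ v = max(0.123, 0.960) = 0.960
(u \/ v) -> w = min(1, 1 − 0.960 + 0.781) = min(1, 0.821) = 0.821
0 \/ v = max(0.000, 0.960) = 0.960
(0 \/ v) \/ v = max(0.960, 0.960) = 0.960
u -> ((0 \/ v) \/ v) = min(1, 1 − 0.123 + 0.960) = min(1, 1.837) = 1.000
((u \/ v) -> w) -> (u -> ((0 \/ v) \/ v)) = min(1, 1 − 0.821 + 1.000) = min(1, 1.179) = 1.000
((((v -> w) \/ 1) -> v) \/ u) \/ (((u \/ v) -> w) -> (u -> ((0 \/ v) \/ v))) = max(0.960, 1.000) = 1.000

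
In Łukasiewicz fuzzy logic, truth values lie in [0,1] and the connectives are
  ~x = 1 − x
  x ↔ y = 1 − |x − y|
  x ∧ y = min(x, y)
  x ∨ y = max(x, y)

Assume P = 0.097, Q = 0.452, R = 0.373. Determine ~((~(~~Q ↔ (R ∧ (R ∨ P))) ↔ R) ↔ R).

0.333

~Q = 1 − 0.452 = 0.548
~~Q = 1 − 0.548 = 0.452
R ∨ P = max(0.373, 0.097) = 0.373
R ∧ (R ∨ P) = min(0.373, 0.373) = 0.373
~~Q ↔ (R ∧ (R ∨ P)) = 1 − |0.452 − 0.373| = 1 − 0.079 = 0.921
~(~~Q ↔ (R ∧ (R ∨ P))) = 1 − 0.921 = 0.079
~(~~Q ↔ (R ∧ (R ∨ P))) ↔ R = 1 − |0.079 − 0.373| = 1 − 0.294 = 0.706
(~(~~Q ↔ (R ∧ (R ∨ P))) ↔ R) ↔ R = 1 − |0.706 − 0.373| = 1 − 0.333 = 0.667
~((~(~~Q ↔ (R ∧ (R ∨ P))) ↔ R) ↔ R) = 1 − 0.667 = 0.333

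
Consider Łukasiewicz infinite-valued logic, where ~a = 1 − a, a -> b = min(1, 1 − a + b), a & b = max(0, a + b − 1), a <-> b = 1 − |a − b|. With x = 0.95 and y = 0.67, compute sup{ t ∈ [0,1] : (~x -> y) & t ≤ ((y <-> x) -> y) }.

0.95

~x = 1 − 0.95 = 0.05
~x -> y = min(1, 1 − 0.05 + 0.67) = min(1, 1.62) = 1.00
So the left factor is ~x -> y = 1.00.
y <-> x = 1 − |0.67 − 0.95| = 1 − 0.28 = 0.72
(y <-> x) -> y = min(1, 1 − 0.72 + 0.67) = min(1, 0.95) = 0.95
So the right-hand bound is (y <-> x) -> y = 0.95.
The residuum of the Łukasiewicz t-norm gives the supremum: min(1, 1 − 1.00 + 0.95).
1 − 1.00 + 0.95 = 0.95, so t = min(1, 0.95) = 0.95.
Check: 1.00 & 0.95 = max(0, 0.95) = 0.95 ≤ 0.95.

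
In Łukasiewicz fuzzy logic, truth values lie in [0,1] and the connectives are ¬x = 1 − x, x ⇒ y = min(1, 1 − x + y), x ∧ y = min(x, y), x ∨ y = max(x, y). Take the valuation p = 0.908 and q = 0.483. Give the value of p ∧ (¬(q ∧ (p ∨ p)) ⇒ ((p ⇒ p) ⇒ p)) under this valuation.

0.908

p ∨ p = max(0.908, 0.908) = 0.908
q ∧ (p ∨ p) = min(0.483, 0.908) = 0.483
¬(q ∧ (p ∨ p)) = 1 − 0.483 = 0.517
p ⇒ p = min(1, 1 − 0.908 + 0.908) = min(1, 1.000) = 1.000
(p ⇒ p) ⇒ p = min(1, 1 − 1.000 + 0.908) = min(1, 0.908) = 0.908
¬(q ∧ (p ∨ p)) ⇒ ((p ⇒ p) ⇒ p) = min(1, 1 − 0.517 + 0.908) = min(1, 1.391) = 1.000
p ∧ (¬(q ∧ (p ∨ p)) ⇒ ((p ⇒ p) ⇒ p)) = min(0.908, 1.000) = 0.908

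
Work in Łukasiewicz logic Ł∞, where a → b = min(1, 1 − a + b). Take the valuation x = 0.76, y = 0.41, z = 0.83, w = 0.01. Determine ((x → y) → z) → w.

0.01

x → y = min(1, 1 − 0.76 + 0.41) = min(1, 0.65) = 0.65
(x → y) → z = min(1, 1 − 0.65 + 0.83) = min(1, 1.18) = 1.00
((x → y) → z) → w = min(1, 1 − 1.00 + 0.01) = min(1, 0.01) = 0.01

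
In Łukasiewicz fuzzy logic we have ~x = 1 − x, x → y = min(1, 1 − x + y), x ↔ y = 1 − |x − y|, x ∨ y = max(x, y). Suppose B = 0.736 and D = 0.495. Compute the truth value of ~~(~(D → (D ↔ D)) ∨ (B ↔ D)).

D ↔ D = 1 − |0.495 − 0.495| = 1 − 0.000 = 1.000
D → (D ↔ D) = min(1, 1 − 0.495 + 1.000) = min(1, 1.505) = 1.000
~(D → (D ↔ D)) = 1 − 1.000 = 0.000
B ↔ D = 1 − |0.736 − 0.495| = 1 − 0.241 = 0.759
~(D → (D ↔ D)) ∨ (B ↔ D) = max(0.000, 0.759) = 0.759
~(~(D → (D ↔ D)) ∨ (B ↔ D)) = 1 − 0.759 = 0.241
~~(~(D → (D ↔ D)) ∨ (B ↔ D)) = 1 − 0.241 = 0.759

0.759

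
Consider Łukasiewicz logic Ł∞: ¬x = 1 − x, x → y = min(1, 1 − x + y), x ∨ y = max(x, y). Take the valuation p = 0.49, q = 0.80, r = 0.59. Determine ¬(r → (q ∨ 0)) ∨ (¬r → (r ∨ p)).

1.00

q ∨ 0 = max(0.80, 0.00) = 0.80
r → (q ∨ 0) = min(1, 1 − 0.59 + 0.80) = min(1, 1.21) = 1.00
¬(r → (q ∨ 0)) = 1 − 1.00 = 0.00
¬r = 1 − 0.59 = 0.41
r ∨ p = max(0.59, 0.49) = 0.59
¬r → (r ∨ p) = min(1, 1 − 0.41 + 0.59) = min(1, 1.18) = 1.00
¬(r → (q ∨ 0)) ∨ (¬r → (r ∨ p)) = max(0.00, 1.00) = 1.00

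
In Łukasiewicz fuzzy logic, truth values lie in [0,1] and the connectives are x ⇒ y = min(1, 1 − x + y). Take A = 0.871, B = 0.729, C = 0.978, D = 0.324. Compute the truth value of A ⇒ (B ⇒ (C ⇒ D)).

0.746

C ⇒ D = min(1, 1 − 0.978 + 0.324) = min(1, 0.346) = 0.346
B ⇒ (C ⇒ D) = min(1, 1 − 0.729 + 0.346) = min(1, 0.617) = 0.617
A ⇒ (B ⇒ (C ⇒ D)) = min(1, 1 − 0.871 + 0.617) = min(1, 0.746) = 0.746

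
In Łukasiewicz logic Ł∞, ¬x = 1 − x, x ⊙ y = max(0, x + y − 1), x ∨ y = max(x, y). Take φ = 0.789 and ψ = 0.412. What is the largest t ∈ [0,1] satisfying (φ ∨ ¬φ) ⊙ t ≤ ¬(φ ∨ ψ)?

¬φ = 1 − 0.789 = 0.211
φ ∨ ¬φ = max(0.789, 0.211) = 0.789
So the left factor is φ ∨ ¬φ = 0.789.
φ ∨ ψ = max(0.789, 0.412) = 0.789
¬(φ ∨ ψ) = 1 − 0.789 = 0.211
So the right-hand bound is ¬(φ ∨ ψ) = 0.211.
The residuum of the Łukasiewicz t-norm gives the supremum: min(1, 1 − 0.789 + 0.211).
1 − 0.789 + 0.211 = 0.422, so t = min(1, 0.422) = 0.422.
Check: 0.789 ⊙ 0.422 = max(0, 0.211) = 0.211 ≤ 0.211.

0.422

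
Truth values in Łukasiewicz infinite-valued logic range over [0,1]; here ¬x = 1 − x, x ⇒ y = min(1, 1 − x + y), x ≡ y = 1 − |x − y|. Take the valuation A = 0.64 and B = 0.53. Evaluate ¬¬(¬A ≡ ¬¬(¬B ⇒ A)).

¬A = 1 − 0.64 = 0.36
¬B = 1 − 0.53 = 0.47
¬B ⇒ A = min(1, 1 − 0.47 + 0.64) = min(1, 1.17) = 1.00
¬(¬B ⇒ A) = 1 − 1.00 = 0.00
¬¬(¬B ⇒ A) = 1 − 0.00 = 1.00
¬A ≡ ¬¬(¬B ⇒ A) = 1 − |0.36 − 1.00| = 1 − 0.64 = 0.36
¬(¬A ≡ ¬¬(¬B ⇒ A)) = 1 − 0.36 = 0.64
¬¬(¬A ≡ ¬¬(¬B ⇒ A)) = 1 − 0.64 = 0.36

0.36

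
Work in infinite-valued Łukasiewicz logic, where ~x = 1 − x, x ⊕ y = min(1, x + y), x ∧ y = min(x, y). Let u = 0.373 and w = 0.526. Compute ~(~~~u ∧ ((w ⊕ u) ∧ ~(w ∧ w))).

0.526

~u = 1 − 0.373 = 0.627
~~u = 1 − 0.627 = 0.373
~~~u = 1 − 0.373 = 0.627
w ⊕ u = min(1, 0.526 + 0.373) = min(1, 0.899) = 0.899
w ∧ w = min(0.526, 0.526) = 0.526
~(w ∧ w) = 1 − 0.526 = 0.474
(w ⊕ u) ∧ ~(w ∧ w) = min(0.899, 0.474) = 0.474
~~~u ∧ ((w ⊕ u) ∧ ~(w ∧ w)) = min(0.627, 0.474) = 0.474
~(~~~u ∧ ((w ⊕ u) ∧ ~(w ∧ w))) = 1 − 0.474 = 0.526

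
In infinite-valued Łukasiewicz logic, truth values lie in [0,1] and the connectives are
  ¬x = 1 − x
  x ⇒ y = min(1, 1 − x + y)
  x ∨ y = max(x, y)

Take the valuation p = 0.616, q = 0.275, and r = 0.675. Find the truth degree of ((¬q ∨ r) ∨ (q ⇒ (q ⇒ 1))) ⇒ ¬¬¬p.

0.384

¬q = 1 − 0.275 = 0.725
¬q ∨ r = max(0.725, 0.675) = 0.725
q ⇒ 1 = min(1, 1 − 0.275 + 1.000) = min(1, 1.725) = 1.000
q ⇒ (q ⇒ 1) = min(1, 1 − 0.275 + 1.000) = min(1, 1.725) = 1.000
(¬q ∨ r) ∨ (q ⇒ (q ⇒ 1)) = max(0.725, 1.000) = 1.000
¬p = 1 − 0.616 = 0.384
¬¬p = 1 − 0.384 = 0.616
¬¬¬p = 1 − 0.616 = 0.384
((¬q ∨ r) ∨ (q ⇒ (q ⇒ 1))) ⇒ ¬¬¬p = min(1, 1 − 1.000 + 0.384) = min(1, 0.384) = 0.384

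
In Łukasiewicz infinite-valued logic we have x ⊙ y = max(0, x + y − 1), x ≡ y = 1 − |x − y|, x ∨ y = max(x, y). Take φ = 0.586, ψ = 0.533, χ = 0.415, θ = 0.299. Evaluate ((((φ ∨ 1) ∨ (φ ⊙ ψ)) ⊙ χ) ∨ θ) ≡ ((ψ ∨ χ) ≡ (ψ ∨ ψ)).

φ ∨ 1 = max(0.586, 1.000) = 1.000
φ ⊙ ψ = max(0, 0.586 + 0.533 − 1) = max(0, 0.119) = 0.119
(φ ∨ 1) ∨ (φ ⊙ ψ) = max(1.000, 0.119) = 1.000
((φ ∨ 1) ∨ (φ ⊙ ψ)) ⊙ χ = max(0, 1.000 + 0.415 − 1) = max(0, 0.415) = 0.415
(((φ ∨ 1) ∨ (φ ⊙ ψ)) ⊙ χ) ∨ θ = max(0.415, 0.299) = 0.415
ψ ∨ χ = max(0.533, 0.415) = 0.533
ψ ∨ ψ = max(0.533, 0.533) = 0.533
(ψ ∨ χ) ≡ (ψ ∨ ψ) = 1 − |0.533 − 0.533| = 1 − 0.000 = 1.000
((((φ ∨ 1) ∨ (φ ⊙ ψ)) ⊙ χ) ∨ θ) ≡ ((ψ ∨ χ) ≡ (ψ ∨ ψ)) = 1 − |0.415 − 1.000| = 1 − 0.585 = 0.415

0.415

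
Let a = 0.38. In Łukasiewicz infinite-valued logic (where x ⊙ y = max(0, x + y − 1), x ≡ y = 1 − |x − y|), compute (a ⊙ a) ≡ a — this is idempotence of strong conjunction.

a ⊙ a = max(0, 0.38 + 0.38 − 1) = max(0, -0.24) = 0.00
(a ⊙ a) ≡ a = 1 − |0.00 − 0.38| = 1 − 0.38 = 0.62
(The value 0.62 < 1 shows this instance is not satisfied; fails in Ł∞ since a ⊗ a = max(0, 2a−1) ≠ a in general.)

0.62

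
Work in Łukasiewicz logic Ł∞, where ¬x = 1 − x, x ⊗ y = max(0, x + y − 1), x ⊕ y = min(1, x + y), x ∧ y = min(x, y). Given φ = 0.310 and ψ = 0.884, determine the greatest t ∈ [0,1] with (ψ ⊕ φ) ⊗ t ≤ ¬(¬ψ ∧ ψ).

0.884

ψ ⊕ φ = min(1, 0.884 + 0.310) = min(1, 1.194) = 1.000
So the left factor is ψ ⊕ φ = 1.000.
¬ψ = 1 − 0.884 = 0.116
¬ψ ∧ ψ = min(0.116, 0.884) = 0.116
¬(¬ψ ∧ ψ) = 1 − 0.116 = 0.884
So the right-hand bound is ¬(¬ψ ∧ ψ) = 0.884.
The residuum of the Łukasiewicz t-norm gives the supremum: min(1, 1 − 1.000 + 0.884).
1 − 1.000 + 0.884 = 0.884, so t = min(1, 0.884) = 0.884.
Check: 1.000 ⊗ 0.884 = max(0, 0.884) = 0.884 ≤ 0.884.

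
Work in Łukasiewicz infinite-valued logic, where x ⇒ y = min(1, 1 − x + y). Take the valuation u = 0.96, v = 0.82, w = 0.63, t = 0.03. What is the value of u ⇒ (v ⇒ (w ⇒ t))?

w ⇒ t = min(1, 1 − 0.63 + 0.03) = min(1, 0.40) = 0.40
v ⇒ (w ⇒ t) = min(1, 1 − 0.82 + 0.40) = min(1, 0.58) = 0.58
u ⇒ (v ⇒ (w ⇒ t)) = min(1, 1 − 0.96 + 0.58) = min(1, 0.62) = 0.62

0.62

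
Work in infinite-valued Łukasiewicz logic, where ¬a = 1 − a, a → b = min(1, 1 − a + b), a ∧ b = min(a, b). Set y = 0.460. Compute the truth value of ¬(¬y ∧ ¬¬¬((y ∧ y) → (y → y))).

1.000

¬y = 1 − 0.460 = 0.540
y ∧ y = min(0.460, 0.460) = 0.460
y → y = min(1, 1 − 0.460 + 0.460) = min(1, 1.000) = 1.000
(y ∧ y) → (y → y) = min(1, 1 − 0.460 + 1.000) = min(1, 1.540) = 1.000
¬((y ∧ y) → (y → y)) = 1 − 1.000 = 0.000
¬¬((y ∧ y) → (y → y)) = 1 − 0.000 = 1.000
¬¬¬((y ∧ y) → (y → y)) = 1 − 1.000 = 0.000
¬y ∧ ¬¬¬((y ∧ y) → (y → y)) = min(0.540, 0.000) = 0.000
¬(¬y ∧ ¬¬¬((y ∧ y) → (y → y))) = 1 − 0.000 = 1.000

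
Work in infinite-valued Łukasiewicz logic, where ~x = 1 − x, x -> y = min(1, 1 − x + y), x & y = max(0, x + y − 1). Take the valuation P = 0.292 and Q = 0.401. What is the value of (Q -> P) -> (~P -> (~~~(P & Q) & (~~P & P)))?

Q -> P = min(1, 1 − 0.401 + 0.292) = min(1, 0.891) = 0.891
~P = 1 − 0.292 = 0.708
P & Q = max(0, 0.292 + 0.401 − 1) = max(0, -0.307) = 0.000
~(P & Q) = 1 − 0.000 = 1.000
~~(P & Q) = 1 − 1.000 = 0.000
~~~(P & Q) = 1 − 0.000 = 1.000
~~P = 1 − 0.708 = 0.292
~~P & P = max(0, 0.292 + 0.292 − 1) = max(0, -0.416) = 0.000
~~~(P & Q) & (~~P & P) = max(0, 1.000 + 0.000 − 1) = max(0, 0.000) = 0.000
~P -> (~~~(P & Q) & (~~P & P)) = min(1, 1 − 0.708 + 0.000) = min(1, 0.292) = 0.292
(Q -> P) -> (~P -> (~~~(P & Q) & (~~P & P))) = min(1, 1 − 0.891 + 0.292) = min(1, 0.401) = 0.401

0.401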